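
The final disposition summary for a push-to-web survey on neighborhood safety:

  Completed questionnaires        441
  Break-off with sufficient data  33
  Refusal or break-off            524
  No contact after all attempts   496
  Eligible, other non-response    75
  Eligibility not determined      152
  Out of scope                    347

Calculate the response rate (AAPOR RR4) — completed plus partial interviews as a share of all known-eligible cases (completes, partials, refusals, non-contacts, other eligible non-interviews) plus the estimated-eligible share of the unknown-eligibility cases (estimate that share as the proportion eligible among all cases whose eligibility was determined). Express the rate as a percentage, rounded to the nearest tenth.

28.0%

Top = 441 + 33 = 474
Known eligible = 441 + 33 + 524 + 496 + 75 = 1569
e = 1569 / (1569 + 347) = 1569 / 1916 = 0.8189
Estimated eligible among unknowns = 0.8189 × 152 = 124.47
Denominator = 1569 + 124.47 = 1693.47
RR4 = 474 / 1693.47 = 0.2799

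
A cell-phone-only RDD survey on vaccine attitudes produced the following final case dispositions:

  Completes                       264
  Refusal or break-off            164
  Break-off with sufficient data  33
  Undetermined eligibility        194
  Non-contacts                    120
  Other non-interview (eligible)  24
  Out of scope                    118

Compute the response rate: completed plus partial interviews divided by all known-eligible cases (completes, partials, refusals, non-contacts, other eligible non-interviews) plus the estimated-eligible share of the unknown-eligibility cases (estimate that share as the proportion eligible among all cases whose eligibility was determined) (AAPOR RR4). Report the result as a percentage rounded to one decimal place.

38.7%

Num = 264 + 33 = 297
Determined eligible = 264 + 33 + 164 + 120 + 24 = 605
e = 605 / (605 + 118) = 605 / 723 = 0.8368
Eligible share of unknowns = 0.8368 × 194 = 162.34
Denominator = 605 + 162.34 = 767.34
RR4 = 297 / 767.34 = 0.3871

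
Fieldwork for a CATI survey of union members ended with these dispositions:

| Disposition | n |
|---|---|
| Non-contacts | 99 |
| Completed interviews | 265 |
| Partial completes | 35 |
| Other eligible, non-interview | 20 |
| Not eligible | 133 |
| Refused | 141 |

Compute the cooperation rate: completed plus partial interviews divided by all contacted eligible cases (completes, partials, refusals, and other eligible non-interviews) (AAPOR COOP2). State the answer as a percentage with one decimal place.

Numerator → 265 + 35 = 300
Denom → 265 + 35 + 141 + 20 = 461
COOP2 = 300 / 461 = 0.6508

65.1%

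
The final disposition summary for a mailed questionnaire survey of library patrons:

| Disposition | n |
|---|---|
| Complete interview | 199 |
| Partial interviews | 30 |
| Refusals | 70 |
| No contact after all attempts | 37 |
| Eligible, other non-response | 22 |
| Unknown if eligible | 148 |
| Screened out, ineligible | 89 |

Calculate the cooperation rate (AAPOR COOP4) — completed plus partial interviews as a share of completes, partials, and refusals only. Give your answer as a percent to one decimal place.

Top → 199 + 30 = 229
Base → 199 + 30 + 70 = 299
COOP4 = 229 / 299 = 0.7659

76.6%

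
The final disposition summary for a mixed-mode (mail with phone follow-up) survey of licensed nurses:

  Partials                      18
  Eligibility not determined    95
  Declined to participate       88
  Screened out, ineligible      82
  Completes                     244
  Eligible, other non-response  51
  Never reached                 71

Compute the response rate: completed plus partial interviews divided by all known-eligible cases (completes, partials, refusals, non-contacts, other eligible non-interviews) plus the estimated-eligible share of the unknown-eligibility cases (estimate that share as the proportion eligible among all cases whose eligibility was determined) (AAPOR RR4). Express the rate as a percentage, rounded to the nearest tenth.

Numerator: 244 + 18 = 262
Known eligible: 244 + 18 + 88 + 71 + 51 = 472
e = 472 / (472 + 82) = 472 / 554 = 0.8520
Estimated eligible among unknowns: 0.8520 × 95 = 80.94
Denom: 472 + 80.94 = 552.94
RR4 = 262 / 552.94 = 0.4738

47.4%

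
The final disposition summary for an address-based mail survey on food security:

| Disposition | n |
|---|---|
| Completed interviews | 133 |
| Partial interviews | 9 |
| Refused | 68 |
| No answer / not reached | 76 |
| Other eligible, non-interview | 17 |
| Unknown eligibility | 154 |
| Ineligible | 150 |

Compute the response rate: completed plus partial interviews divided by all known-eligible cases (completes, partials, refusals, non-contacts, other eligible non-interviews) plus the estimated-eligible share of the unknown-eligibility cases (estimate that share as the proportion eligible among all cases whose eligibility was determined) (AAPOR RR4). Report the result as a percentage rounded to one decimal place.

Num → 133 + 9 = 142
Determined eligible → 133 + 9 + 68 + 76 + 17 = 303
e = 303 / (303 + 150) = 303 / 453 = 0.6689
Eligible share of unknowns → 0.6689 × 154 = 103.01
Denominator → 303 + 103.01 = 406.01
RR4 = 142 / 406.01 = 0.3497

35.0%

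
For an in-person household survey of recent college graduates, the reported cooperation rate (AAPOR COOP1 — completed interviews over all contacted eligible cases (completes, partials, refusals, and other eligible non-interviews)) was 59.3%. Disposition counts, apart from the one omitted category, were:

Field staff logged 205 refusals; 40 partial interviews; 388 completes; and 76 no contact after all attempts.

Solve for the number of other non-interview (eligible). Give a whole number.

COOP1 = 388 / D = 0.593
D = 388 / 0.593 = 654.3
Other denominator terms total 633
other non-interview (eligible) = 654.3 − 633 ≈ 21

21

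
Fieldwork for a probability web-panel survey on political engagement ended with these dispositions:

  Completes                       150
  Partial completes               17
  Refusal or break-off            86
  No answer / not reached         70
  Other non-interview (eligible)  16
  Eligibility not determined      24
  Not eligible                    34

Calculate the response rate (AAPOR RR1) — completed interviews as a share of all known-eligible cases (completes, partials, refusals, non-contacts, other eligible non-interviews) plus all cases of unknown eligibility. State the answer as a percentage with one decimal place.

Numerator = 150
Denom = 150 + 17 + 86 + 70 + 16 + 24 = 363
RR1 = 150 / 363 = 0.4132

41.3%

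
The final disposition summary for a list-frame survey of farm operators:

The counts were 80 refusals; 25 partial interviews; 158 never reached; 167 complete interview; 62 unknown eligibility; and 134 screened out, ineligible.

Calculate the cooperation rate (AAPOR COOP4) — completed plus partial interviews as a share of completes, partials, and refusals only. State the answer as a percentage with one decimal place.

70.6%

Numerator = 167 + 25 = 192
Denominator = 167 + 25 + 80 = 272
COOP4 = 192 / 272 = 0.7059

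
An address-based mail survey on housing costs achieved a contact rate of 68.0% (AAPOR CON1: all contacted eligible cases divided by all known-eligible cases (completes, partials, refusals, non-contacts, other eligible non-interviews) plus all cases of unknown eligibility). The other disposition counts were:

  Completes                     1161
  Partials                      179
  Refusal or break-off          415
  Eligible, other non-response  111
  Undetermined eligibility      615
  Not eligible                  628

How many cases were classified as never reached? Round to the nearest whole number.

Numerator → 1161 + 179 + 415 + 111 = 1866
CON1 = 1866 / D = 0.680
D = 1866 / 0.680 = 2744.1
Remaining denominator categories sum to 2481
never reached = 2744.1 − 2481 ≈ 263

263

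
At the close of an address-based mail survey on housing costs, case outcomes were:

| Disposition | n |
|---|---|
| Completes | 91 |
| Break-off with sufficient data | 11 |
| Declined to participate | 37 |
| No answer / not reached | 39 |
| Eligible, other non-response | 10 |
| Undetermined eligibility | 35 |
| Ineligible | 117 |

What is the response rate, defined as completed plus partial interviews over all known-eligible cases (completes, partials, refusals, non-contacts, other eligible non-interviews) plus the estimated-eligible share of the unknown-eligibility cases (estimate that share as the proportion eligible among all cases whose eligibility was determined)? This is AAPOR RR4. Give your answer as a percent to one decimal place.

48.7%

Num = 91 + 11 = 102
Known eligible = 91 + 11 + 37 + 39 + 10 = 188
e = 188 / (188 + 117) = 188 / 305 = 0.6164
Eligible share of unknowns = 0.6164 × 35 = 21.57
Base = 188 + 21.57 = 209.57
RR4 = 102 / 209.57 = 0.4867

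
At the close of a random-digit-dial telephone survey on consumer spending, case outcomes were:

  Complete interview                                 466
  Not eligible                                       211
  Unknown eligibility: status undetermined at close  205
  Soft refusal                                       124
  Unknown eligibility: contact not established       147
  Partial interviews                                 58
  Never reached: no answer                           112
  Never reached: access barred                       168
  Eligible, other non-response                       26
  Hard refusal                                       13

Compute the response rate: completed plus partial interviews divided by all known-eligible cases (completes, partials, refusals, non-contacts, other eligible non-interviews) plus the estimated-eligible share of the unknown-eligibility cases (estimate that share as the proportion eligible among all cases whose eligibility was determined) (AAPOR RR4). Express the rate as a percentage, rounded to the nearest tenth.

Refusals = 13 + 124 = 137
No answer / not reached = 112 + 168 = 280
Undetermined eligibility = 147 + 205 = 352
Top = 466 + 58 = 524
Determined eligible = 466 + 58 + 137 + 280 + 26 = 967
e = 967 / (967 + 211) = 967 / 1178 = 0.8209
Eligible share of unknowns = 0.8209 × 352 = 288.96
Denominator = 967 + 288.96 = 1255.96
RR4 = 524 / 1255.96 = 0.4172

41.7%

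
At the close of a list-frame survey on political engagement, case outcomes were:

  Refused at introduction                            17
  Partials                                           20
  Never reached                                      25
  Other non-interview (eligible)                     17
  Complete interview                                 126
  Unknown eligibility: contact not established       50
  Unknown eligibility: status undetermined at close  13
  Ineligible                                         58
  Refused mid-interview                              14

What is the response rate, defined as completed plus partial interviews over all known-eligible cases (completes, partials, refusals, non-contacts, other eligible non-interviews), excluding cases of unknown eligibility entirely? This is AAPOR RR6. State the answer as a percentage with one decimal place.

66.7%

Declined to participate = 17 + 14 = 31
Undetermined eligibility = 50 + 13 = 63
Num → 126 + 20 = 146
Denominator → 126 + 20 + 31 + 25 + 17 = 219
RR6 = 146 / 219 = 0.6667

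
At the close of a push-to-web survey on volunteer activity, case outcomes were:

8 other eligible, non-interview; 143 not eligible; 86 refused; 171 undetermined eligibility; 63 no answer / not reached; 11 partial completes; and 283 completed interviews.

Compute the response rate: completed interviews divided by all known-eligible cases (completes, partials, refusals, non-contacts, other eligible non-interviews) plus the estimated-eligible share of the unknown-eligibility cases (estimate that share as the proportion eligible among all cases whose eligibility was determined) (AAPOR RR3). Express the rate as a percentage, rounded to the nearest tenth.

Num = 283
Known eligible = 283 + 11 + 86 + 63 + 8 = 451
e = 451 / (451 + 143) = 451 / 594 = 0.7593
Eligible share of unknowns = 0.7593 × 171 = 129.84
Denominator = 451 + 129.84 = 580.84
RR3 = 283 / 580.84 = 0.4872

48.7%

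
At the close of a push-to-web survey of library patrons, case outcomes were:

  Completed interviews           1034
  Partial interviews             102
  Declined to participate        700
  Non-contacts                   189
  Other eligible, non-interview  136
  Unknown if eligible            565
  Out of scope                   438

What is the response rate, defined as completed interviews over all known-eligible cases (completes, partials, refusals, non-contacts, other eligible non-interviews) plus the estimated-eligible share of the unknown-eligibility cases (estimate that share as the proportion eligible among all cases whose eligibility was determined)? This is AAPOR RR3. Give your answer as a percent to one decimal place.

39.3%

Numerator → 1034
Eligible (known) → 1034 + 102 + 700 + 189 + 136 = 2161
e = 2161 / (2161 + 438) = 2161 / 2599 = 0.8315
Eligible share of unknowns → 0.8315 × 565 = 469.80
Base → 2161 + 469.80 = 2630.80
RR3 = 1034 / 2630.80 = 0.3930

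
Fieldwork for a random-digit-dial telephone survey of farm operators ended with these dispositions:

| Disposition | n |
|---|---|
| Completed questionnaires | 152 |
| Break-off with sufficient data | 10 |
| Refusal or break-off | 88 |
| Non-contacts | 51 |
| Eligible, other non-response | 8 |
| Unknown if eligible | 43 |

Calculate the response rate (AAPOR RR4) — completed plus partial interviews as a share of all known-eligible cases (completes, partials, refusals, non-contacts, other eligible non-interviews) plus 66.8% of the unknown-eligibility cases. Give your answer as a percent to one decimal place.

Top = 152 + 10 = 162
Eligible (known) = 152 + 10 + 88 + 51 + 8 = 309
Estimated eligible among unknowns = 0.6680 × 43 = 28.72
Base = 309 + 28.72 = 337.72
RR4 = 162 / 337.72 = 0.4797

48.0%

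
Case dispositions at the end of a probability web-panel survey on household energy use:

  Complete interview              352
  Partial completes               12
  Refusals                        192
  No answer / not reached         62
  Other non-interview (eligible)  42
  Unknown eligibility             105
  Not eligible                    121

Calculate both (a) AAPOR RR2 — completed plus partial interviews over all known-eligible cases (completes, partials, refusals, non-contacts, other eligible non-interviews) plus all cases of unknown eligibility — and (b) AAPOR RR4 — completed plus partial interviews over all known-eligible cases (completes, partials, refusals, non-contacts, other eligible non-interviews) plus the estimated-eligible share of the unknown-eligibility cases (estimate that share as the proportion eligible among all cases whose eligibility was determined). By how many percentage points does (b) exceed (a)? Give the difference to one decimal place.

Top = 352 + 12 = 364
Denom = 352 + 12 + 192 + 62 + 42 + 105 = 765
RR2 = 364 / 765 = 0.4758
Determined eligible = 352 + 12 + 192 + 62 + 42 = 660
e = 660 / (660 + 121) = 660 / 781 = 0.8451
Estimated eligible among unknowns = 0.8451 × 105 = 88.74
Denom = 660 + 88.74 = 748.74
RR4 = 364 / 748.74 = 0.4862
Difference = 48.62 − 47.58 = 1.04 percentage points

1.0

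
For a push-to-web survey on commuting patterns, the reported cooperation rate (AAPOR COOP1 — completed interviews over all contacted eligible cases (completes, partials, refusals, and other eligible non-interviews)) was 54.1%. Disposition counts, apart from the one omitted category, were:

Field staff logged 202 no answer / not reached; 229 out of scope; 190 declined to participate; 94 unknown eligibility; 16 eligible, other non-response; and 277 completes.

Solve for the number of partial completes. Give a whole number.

COOP1 = 277 / D = 0.541
D = 277 / 0.541 = 512.0
Remaining denominator categories sum to 483
partial completes = 512.0 − 483 ≈ 29

29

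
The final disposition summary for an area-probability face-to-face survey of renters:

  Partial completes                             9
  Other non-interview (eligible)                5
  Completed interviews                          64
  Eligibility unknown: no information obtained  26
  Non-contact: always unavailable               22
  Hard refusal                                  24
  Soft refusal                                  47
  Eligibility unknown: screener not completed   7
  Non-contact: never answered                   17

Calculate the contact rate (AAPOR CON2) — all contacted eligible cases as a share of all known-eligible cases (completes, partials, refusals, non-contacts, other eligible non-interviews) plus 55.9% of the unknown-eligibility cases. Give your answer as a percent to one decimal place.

72.2%

Refused = 24 + 47 = 71
Non-contacts = 17 + 22 = 39
Unknown eligibility = 7 + 26 = 33
Num → 64 + 9 + 71 + 5 = 149
Eligible (known) → 64 + 9 + 71 + 39 + 5 = 188
e × U → 0.5590 × 33 = 18.45
Denominator → 188 + 18.45 = 206.45
CON2 = 149 / 206.45 = 0.7217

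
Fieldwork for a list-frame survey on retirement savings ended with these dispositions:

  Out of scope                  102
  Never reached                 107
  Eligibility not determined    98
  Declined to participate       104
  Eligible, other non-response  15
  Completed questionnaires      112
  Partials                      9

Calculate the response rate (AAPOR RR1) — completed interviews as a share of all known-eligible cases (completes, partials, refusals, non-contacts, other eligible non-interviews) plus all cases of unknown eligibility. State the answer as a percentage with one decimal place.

Numerator = 112
Denom = 112 + 9 + 104 + 107 + 15 + 98 = 445
RR1 = 112 / 445 = 0.2517

25.2%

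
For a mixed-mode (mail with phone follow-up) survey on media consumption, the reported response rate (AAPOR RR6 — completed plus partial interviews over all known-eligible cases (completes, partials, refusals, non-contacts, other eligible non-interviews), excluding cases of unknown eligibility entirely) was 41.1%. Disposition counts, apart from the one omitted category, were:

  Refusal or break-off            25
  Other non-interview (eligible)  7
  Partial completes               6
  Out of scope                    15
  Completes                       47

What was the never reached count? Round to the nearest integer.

44

Top = 47 + 6 = 53
RR6 = 53 / D = 0.411
D = 53 / 0.411 = 129.0
Other denominator terms total 85
never reached = 129.0 − 85 ≈ 44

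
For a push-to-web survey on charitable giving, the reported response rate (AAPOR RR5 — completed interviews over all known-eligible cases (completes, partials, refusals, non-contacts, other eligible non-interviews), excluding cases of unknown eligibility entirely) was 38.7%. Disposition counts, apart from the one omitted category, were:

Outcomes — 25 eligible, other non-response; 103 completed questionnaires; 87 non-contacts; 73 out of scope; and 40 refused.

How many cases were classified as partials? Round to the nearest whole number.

RR5 = 103 / D = 0.387
D = 103 / 0.387 = 266.1
Other denominator terms total 255
partials = 266.1 − 255 ≈ 11

11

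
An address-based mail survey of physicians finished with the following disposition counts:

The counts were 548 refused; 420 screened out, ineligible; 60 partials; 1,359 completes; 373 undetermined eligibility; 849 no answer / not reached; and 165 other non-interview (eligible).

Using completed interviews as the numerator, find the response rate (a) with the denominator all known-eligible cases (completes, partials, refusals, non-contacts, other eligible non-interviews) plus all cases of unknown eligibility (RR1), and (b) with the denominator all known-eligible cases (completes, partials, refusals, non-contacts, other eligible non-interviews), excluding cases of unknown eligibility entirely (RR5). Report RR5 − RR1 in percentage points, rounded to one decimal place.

Numerator → 1359
Denom → 1359 + 60 + 548 + 849 + 165 + 373 = 3354
RR1 = 1359 / 3354 = 0.4052
Denom → 1359 + 60 + 548 + 849 + 165 = 2981
RR5 = 1359 / 2981 = 0.4559
Difference = 45.59 − 40.52 = 5.07 percentage points

5.1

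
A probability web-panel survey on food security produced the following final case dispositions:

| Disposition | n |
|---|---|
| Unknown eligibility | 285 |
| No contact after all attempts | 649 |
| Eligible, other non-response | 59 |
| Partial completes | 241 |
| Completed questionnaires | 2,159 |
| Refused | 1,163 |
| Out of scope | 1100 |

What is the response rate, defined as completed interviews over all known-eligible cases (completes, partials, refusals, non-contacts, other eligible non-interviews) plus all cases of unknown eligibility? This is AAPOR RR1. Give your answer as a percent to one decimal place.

47.4%

Num → 2159
Denominator → 2159 + 241 + 1163 + 649 + 59 + 285 = 4556
RR1 = 2159 / 4556 = 0.4739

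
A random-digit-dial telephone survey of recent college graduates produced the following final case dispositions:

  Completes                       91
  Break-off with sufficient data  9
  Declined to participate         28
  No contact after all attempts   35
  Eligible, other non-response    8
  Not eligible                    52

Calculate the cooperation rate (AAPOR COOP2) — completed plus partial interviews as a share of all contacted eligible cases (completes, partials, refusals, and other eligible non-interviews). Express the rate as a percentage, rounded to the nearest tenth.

Num → 91 + 9 = 100
Base → 91 + 9 + 28 + 8 = 136
COOP2 = 100 / 136 = 0.7353

73.5%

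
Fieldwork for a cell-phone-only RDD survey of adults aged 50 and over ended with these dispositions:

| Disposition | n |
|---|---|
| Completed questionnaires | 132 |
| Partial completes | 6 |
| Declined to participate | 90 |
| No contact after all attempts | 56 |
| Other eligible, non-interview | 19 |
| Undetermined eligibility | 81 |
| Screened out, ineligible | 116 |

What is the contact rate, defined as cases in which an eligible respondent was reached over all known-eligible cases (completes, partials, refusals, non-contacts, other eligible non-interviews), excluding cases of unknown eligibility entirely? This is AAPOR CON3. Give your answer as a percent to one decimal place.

81.5%

Num: 132 + 6 + 90 + 19 = 247
Denom: 132 + 6 + 90 + 56 + 19 = 303
CON3 = 247 / 303 = 0.8152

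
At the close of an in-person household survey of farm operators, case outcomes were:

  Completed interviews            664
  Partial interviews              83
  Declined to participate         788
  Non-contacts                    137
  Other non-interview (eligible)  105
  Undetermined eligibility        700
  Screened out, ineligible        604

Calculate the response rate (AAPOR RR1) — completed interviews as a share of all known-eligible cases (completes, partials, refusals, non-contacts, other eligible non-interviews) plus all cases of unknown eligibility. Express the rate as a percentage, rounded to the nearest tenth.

Num → 664
Base → 664 + 83 + 788 + 137 + 105 + 700 = 2477
RR1 = 664 / 2477 = 0.2681

26.8%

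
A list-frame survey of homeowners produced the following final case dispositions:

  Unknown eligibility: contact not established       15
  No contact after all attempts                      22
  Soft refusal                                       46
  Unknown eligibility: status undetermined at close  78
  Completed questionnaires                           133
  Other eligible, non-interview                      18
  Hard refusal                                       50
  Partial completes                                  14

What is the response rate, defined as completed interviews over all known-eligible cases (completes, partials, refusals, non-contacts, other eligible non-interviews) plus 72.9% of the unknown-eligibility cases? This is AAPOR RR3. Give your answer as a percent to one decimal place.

37.9%

Refusals = 50 + 46 = 96
Eligibility not determined = 15 + 78 = 93
Num → 133
Eligible (known) → 133 + 14 + 96 + 22 + 18 = 283
Eligible share of unknowns → 0.7290 × 93 = 67.80
Denominator → 283 + 67.80 = 350.80
RR3 = 133 / 350.80 = 0.3791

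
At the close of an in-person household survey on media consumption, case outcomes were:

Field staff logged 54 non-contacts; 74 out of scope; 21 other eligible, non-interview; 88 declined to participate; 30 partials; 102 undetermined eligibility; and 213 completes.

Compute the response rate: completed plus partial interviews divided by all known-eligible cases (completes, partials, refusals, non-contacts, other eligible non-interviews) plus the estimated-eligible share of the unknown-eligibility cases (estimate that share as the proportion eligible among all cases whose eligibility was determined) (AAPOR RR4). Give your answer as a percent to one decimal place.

49.4%

Num → 213 + 30 = 243
Determined eligible → 213 + 30 + 88 + 54 + 21 = 406
e = 406 / (406 + 74) = 406 / 480 = 0.8458
e × U → 0.8458 × 102 = 86.27
Denominator → 406 + 86.27 = 492.27
RR4 = 243 / 492.27 = 0.4936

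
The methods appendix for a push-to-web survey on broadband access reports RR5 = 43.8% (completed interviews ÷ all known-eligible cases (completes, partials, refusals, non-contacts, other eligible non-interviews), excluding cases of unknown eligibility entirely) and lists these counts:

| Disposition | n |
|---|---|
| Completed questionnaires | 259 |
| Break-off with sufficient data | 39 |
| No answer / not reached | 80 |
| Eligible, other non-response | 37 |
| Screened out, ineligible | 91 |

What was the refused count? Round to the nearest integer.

176

RR5 = 259 / D = 0.438
D = 259 / 0.438 = 591.3
Rest of base = 415
refused = 591.3 − 415 ≈ 176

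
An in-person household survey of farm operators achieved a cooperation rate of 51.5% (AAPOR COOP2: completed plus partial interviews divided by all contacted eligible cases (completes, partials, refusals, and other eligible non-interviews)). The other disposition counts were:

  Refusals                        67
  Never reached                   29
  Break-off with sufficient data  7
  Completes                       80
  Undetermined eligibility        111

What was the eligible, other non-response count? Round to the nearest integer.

Num = 80 + 7 = 87
COOP2 = 87 / D = 0.515
D = 87 / 0.515 = 168.9
Other denominator terms total 154
eligible, other non-response = 168.9 − 154 ≈ 15

15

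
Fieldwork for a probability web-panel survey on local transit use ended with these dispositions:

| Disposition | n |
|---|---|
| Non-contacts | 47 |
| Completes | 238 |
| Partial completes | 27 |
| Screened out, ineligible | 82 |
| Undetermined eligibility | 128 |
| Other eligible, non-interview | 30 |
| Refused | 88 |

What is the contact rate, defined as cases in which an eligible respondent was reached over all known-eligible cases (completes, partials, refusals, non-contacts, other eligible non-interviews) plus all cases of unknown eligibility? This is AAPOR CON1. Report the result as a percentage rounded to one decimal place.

Num = 238 + 27 + 88 + 30 = 383
Base = 238 + 27 + 88 + 47 + 30 + 128 = 558
CON1 = 383 / 558 = 0.6864

68.6%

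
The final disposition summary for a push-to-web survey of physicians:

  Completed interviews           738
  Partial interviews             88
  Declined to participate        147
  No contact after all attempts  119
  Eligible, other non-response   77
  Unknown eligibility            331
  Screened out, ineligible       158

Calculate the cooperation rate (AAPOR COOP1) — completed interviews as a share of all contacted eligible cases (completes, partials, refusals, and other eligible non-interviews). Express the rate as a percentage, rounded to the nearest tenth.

70.3%

Numerator = 738
Denominator = 738 + 88 + 147 + 77 = 1050
COOP1 = 738 / 1050 = 0.7029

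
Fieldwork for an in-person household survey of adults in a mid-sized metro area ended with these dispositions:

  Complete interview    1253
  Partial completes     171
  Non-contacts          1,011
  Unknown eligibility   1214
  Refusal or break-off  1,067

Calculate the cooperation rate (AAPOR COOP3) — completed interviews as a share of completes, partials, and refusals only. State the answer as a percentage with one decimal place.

Num: 1253
Base: 1253 + 171 + 1067 = 2491
COOP3 = 1253 / 2491 = 0.5030

50.3%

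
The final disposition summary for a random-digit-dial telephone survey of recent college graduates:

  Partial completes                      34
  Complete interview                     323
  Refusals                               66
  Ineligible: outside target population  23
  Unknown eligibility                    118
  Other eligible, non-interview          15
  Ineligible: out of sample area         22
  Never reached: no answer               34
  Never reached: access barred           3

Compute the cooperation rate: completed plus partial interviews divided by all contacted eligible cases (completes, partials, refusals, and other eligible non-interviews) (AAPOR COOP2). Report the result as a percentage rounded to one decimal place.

81.5%

No answer / not reached = 34 + 3 = 37
Not eligible = 23 + 22 = 45
Top = 323 + 34 = 357
Denom = 323 + 34 + 66 + 15 = 438
COOP2 = 357 / 438 = 0.8151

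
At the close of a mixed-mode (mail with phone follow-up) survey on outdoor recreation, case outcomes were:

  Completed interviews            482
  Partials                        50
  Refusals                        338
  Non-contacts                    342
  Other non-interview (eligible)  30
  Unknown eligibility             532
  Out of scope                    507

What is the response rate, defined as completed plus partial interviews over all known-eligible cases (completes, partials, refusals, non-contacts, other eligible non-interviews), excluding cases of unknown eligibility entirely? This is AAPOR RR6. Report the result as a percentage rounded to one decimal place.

Num: 482 + 50 = 532
Base: 482 + 50 + 338 + 342 + 30 = 1242
RR6 = 532 / 1242 = 0.4283

42.8%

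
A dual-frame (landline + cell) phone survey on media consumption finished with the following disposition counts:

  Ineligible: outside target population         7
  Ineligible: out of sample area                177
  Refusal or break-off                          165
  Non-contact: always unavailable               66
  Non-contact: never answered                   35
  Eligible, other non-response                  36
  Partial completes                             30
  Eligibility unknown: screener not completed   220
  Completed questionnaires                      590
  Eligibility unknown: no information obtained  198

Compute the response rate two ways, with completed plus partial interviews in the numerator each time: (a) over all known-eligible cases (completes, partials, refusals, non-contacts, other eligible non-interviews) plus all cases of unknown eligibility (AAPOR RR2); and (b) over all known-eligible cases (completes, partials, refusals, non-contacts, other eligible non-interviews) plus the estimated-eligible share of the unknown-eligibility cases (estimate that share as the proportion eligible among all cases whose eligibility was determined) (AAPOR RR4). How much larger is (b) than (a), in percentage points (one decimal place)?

2.5

No contact after all attempts = 35 + 66 = 101
Unknown if eligible = 220 + 198 = 418
Ineligible = 7 + 177 = 184
Top → 590 + 30 = 620
Base → 590 + 30 + 165 + 101 + 36 + 418 = 1340
RR2 = 620 / 1340 = 0.4627
Known eligible → 590 + 30 + 165 + 101 + 36 = 922
e = 922 / (922 + 184) = 922 / 1106 = 0.8336
Estimated eligible among unknowns → 0.8336 × 418 = 348.44
Base → 922 + 348.44 = 1270.44
RR4 = 620 / 1270.44 = 0.4880
Difference = 48.80 − 46.27 = 2.53 percentage points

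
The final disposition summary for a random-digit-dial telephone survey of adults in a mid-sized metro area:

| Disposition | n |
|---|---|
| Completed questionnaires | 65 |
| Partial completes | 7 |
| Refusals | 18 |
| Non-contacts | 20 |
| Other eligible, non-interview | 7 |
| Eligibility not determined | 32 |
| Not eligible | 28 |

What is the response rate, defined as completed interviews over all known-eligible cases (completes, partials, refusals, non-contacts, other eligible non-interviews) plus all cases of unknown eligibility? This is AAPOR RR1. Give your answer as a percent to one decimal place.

43.6%

Top: 65
Denominator: 65 + 7 + 18 + 20 + 7 + 32 = 149
RR1 = 65 / 149 = 0.4362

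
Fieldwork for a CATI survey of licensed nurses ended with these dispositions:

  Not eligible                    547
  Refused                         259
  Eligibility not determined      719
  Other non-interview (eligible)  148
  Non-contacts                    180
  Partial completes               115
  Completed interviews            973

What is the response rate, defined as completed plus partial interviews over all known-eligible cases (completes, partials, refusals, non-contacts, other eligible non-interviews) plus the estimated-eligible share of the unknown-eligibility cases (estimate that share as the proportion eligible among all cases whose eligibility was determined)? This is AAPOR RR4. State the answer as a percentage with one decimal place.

Num → 973 + 115 = 1088
Determined eligible → 973 + 115 + 259 + 180 + 148 = 1675
e = 1675 / (1675 + 547) = 1675 / 2222 = 0.7538
Eligible share of unknowns → 0.7538 × 719 = 541.98
Base → 1675 + 541.98 = 2216.98
RR4 = 1088 / 2216.98 = 0.4908

49.1%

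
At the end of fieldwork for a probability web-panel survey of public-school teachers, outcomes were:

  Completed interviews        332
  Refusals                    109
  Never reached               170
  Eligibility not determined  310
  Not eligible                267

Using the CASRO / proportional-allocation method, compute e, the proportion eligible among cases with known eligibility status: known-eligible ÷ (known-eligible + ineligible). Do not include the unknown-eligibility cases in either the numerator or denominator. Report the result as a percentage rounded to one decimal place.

69.6%

Determined eligible = 332 + 109 + 170 = 611
e = 611 / (611 + 267) = 611 / 878 = 0.6959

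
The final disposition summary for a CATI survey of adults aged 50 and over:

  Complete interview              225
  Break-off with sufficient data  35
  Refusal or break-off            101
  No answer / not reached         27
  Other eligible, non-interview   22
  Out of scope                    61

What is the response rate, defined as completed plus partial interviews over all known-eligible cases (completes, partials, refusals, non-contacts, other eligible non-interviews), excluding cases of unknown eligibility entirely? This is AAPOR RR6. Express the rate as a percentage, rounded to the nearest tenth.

Numerator: 225 + 35 = 260
Base: 225 + 35 + 101 + 27 + 22 = 410
RR6 = 260 / 410 = 0.6341

63.4%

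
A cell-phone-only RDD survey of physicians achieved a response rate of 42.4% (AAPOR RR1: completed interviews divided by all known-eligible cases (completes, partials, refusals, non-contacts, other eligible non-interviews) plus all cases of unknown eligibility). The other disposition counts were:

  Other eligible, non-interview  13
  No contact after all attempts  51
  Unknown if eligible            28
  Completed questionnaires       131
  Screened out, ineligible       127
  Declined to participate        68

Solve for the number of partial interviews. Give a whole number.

18

RR1 = 131 / D = 0.424
D = 131 / 0.424 = 309.0
Rest of base = 291
partial interviews = 309.0 − 291 ≈ 18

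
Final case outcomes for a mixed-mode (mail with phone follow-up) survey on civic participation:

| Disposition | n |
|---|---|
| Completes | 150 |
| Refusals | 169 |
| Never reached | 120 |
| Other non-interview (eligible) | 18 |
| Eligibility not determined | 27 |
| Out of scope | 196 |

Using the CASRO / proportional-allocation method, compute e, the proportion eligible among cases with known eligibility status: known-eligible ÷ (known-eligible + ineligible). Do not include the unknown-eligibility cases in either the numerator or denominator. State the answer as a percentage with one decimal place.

70.0%

Known eligible → 150 + 169 + 120 + 18 = 457
e = 457 / (457 + 196) = 457 / 653 = 0.6998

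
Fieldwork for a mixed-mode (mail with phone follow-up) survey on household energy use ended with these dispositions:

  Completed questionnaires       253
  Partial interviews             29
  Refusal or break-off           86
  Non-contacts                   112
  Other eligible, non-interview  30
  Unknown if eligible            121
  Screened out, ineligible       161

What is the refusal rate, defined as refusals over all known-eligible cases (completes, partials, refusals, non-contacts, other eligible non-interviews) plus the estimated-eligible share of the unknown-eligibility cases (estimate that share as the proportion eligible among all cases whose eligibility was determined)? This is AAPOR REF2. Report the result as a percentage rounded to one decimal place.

14.3%

Num: 86
Determined eligible: 253 + 29 + 86 + 112 + 30 = 510
e = 510 / (510 + 161) = 510 / 671 = 0.7601
Estimated eligible among unknowns: 0.7601 × 121 = 91.97
Base: 510 + 91.97 = 601.97
REF2 = 86 / 601.97 = 0.1429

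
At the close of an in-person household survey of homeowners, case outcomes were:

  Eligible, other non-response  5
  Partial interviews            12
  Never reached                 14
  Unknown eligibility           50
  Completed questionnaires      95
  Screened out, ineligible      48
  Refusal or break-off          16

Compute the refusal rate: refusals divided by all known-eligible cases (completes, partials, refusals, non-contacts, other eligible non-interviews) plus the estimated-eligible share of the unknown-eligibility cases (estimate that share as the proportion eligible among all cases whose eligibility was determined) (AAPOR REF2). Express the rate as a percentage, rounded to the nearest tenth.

Num → 16
Eligible (known) → 95 + 12 + 16 + 14 + 5 = 142
e = 142 / (142 + 48) = 142 / 190 = 0.7474
Eligible share of unknowns → 0.7474 × 50 = 37.37
Denom → 142 + 37.37 = 179.37
REF2 = 16 / 179.37 = 0.0892

8.9%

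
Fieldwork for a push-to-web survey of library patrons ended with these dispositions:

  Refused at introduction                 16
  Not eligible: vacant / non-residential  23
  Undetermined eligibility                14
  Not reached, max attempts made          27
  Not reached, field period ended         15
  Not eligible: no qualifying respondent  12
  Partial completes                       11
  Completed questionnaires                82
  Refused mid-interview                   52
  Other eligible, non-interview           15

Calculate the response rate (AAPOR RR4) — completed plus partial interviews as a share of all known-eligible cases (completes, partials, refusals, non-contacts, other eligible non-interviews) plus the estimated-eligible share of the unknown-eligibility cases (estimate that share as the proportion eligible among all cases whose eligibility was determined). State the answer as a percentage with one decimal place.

40.4%

Refusal or break-off = 16 + 52 = 68
Never reached = 15 + 27 = 42
Out of scope = 12 + 23 = 35
Num → 82 + 11 = 93
Determined eligible → 82 + 11 + 68 + 42 + 15 = 218
e = 218 / (218 + 35) = 218 / 253 = 0.8617
e × U → 0.8617 × 14 = 12.06
Denominator → 218 + 12.06 = 230.06
RR4 = 93 / 230.06 = 0.4042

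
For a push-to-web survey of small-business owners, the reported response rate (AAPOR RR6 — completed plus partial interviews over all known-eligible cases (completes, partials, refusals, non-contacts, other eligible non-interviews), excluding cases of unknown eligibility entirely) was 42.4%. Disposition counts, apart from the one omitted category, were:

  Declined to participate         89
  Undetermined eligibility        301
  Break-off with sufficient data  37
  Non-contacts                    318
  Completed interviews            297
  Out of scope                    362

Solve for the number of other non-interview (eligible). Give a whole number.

Num = 297 + 37 = 334
RR6 = 334 / D = 0.424
D = 334 / 0.424 = 787.7
Other denominator terms total 741
other non-interview (eligible) = 787.7 − 741 ≈ 47

47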